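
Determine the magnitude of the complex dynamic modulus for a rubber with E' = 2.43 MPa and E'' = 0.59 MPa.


|E*| = sqrt(E'^2 + E''^2)
= sqrt(2.43^2 + 0.59^2)
= sqrt(5.9049 + 0.3481)
= 2.501 MPa

2.501 MPa


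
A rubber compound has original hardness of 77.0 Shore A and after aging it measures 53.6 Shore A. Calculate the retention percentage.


Retention = aged / original * 100
= 53.6 / 77.0 * 100
= 69.6%

69.6%


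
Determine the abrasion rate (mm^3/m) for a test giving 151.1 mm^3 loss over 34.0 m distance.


Rate = volume_loss / distance
= 151.1 / 34.0
= 4.444 mm^3/m

4.444 mm^3/m


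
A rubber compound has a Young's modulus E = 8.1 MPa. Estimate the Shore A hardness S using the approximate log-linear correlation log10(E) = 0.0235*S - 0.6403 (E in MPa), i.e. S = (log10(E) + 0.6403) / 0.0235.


log10(E) = 0.0235*S - 0.6403  =>  S = (log10(E) + 0.6403) / 0.0235
log10(8.1) = 0.908485
S = (0.908485 + 0.6403) / 0.0235 = 1.548785 / 0.0235
S = 65.9

Shore A = 65.9


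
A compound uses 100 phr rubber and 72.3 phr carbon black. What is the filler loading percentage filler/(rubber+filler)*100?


Filler % = filler / (rubber + filler) * 100
= 72.3 / (100 + 72.3) * 100
= 72.3 / 172.3 * 100
= 41.96%

41.96%


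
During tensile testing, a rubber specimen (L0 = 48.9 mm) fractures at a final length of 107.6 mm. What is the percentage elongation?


Elongation = (Lf - L0) / L0 * 100
= (107.6 - 48.9) / 48.9 * 100
= 58.7 / 48.9 * 100
= 120.0%

120.0%


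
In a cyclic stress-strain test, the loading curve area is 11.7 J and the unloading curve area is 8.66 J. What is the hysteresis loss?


Hysteresis loss = loading - unloading
= 11.7 - 8.66
= 3.04 J

3.04 J


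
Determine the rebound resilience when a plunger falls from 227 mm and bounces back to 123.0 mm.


Resilience = h_rebound / h_drop * 100
= 123.0 / 227 * 100
= 54.2%

54.2%


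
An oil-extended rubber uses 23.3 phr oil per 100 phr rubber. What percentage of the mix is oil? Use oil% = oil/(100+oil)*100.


Oil % = oil / (100 + oil) * 100
= 23.3 / (100 + 23.3) * 100
= 23.3 / 123.3 * 100
= 18.9%

18.9%


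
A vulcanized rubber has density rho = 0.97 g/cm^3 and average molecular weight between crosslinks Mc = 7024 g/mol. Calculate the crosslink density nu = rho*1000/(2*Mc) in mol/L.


nu = rho * 1000 / (2 * Mc)
nu = 0.97 * 1000 / (2 * 7024)
nu = 970.0 / 14048
nu = 0.0690 mol/L

0.0690 mol/L


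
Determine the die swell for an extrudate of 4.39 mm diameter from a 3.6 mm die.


Die swell ratio = D_extrudate / D_die
= 4.39 / 3.6
= 1.219

Die swell = 1.219


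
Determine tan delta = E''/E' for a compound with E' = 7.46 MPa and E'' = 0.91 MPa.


tan delta = E'' / E'
= 0.91 / 7.46
= 0.122

tan delta = 0.122


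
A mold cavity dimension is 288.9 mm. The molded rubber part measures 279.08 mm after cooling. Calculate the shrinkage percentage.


Shrinkage = (mold - part) / mold * 100
= (288.9 - 279.08) / 288.9 * 100
= 9.82 / 288.9 * 100
= 3.4%

3.4%


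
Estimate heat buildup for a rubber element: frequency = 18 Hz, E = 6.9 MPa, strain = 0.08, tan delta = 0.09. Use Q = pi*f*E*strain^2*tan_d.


Q = pi * f * E * strain^2 * tan_d
= pi * 18 * 6.9 * 0.08^2 * 0.09
= pi * 18 * 6.9 * 0.0064 * 0.09
= 0.2247

Q = 0.2247


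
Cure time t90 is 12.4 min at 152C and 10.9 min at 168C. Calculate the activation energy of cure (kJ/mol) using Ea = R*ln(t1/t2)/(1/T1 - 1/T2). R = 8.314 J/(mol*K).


T1 = 425.15 K, T2 = 441.15 K
1/T1 - 1/T2 = 8.5308e-05
ln(t1/t2) = ln(12.4/10.9) = 0.1289
Ea = 8.314 * 0.1289 / 8.5308e-05 = 12565.6481 J/mol
Ea = 12.57 kJ/mol

12.57 kJ/mol


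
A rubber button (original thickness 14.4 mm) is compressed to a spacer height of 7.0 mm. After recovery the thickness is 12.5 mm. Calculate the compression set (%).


CS = (t0 - recovered) / (t0 - ts) * 100
= (14.4 - 12.5) / (14.4 - 7.0) * 100
= 1.9 / 7.4 * 100
= 25.7%

25.7%


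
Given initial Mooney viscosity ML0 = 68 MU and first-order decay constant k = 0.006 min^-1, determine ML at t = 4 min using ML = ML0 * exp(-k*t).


ML = ML0 * exp(-k * t)
ML = 68 * exp(-0.006 * 4)
ML = 68 * 0.9763
ML = 66.39 MU

66.39 MU


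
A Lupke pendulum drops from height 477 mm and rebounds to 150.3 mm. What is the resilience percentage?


Resilience = h_rebound / h_drop * 100
= 150.3 / 477 * 100
= 31.5%

31.5%


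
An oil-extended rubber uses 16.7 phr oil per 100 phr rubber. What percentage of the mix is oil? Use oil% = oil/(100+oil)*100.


Oil % = oil / (100 + oil) * 100
= 16.7 / (100 + 16.7) * 100
= 16.7 / 116.7 * 100
= 14.31%

14.31%


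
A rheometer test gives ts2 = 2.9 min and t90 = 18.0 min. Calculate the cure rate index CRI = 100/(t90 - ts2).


CRI = 100 / (t90 - ts2)
= 100 / (18.0 - 2.9)
= 100 / 15.1
= 6.62 min^-1

6.62 min^-1


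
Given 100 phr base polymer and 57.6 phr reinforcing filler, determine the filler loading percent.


Filler % = filler / (rubber + filler) * 100
= 57.6 / (100 + 57.6) * 100
= 57.6 / 157.6 * 100
= 36.55%

36.55%


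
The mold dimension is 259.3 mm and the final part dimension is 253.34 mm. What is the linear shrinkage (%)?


Shrinkage = (mold - part) / mold * 100
= (259.3 - 253.34) / 259.3 * 100
= 5.96 / 259.3 * 100
= 2.3%

2.3%


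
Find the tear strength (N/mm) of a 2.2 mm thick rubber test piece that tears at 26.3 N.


Tear strength = force / thickness
= 26.3 / 2.2
= 11.95 N/mm

11.95 N/mm


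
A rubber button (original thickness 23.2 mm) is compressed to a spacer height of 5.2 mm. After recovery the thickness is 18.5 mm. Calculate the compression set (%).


CS = (t0 - recovered) / (t0 - ts) * 100
= (23.2 - 18.5) / (23.2 - 5.2) * 100
= 4.7 / 18.0 * 100
= 26.1%

26.1%


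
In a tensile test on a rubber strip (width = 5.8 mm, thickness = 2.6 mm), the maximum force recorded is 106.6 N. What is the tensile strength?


Area = width * thickness = 5.8 * 2.6 = 15.08 mm^2
TS = force / area = 106.6 / 15.08 = 7.07 MPa

7.07 MPa


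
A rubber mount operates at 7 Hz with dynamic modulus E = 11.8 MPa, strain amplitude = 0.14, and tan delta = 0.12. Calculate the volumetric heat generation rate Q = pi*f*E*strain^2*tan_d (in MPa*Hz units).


Q = pi * f * E * strain^2 * tan_d
= pi * 7 * 11.8 * 0.14^2 * 0.12
= pi * 7 * 11.8 * 0.0196 * 0.12
= 0.6103

Q = 0.6103


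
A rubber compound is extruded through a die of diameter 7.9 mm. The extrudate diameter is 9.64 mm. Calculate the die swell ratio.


Die swell ratio = D_extrudate / D_die
= 9.64 / 7.9
= 1.22

Die swell = 1.22


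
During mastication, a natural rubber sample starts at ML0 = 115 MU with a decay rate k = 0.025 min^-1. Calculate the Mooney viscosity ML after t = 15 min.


ML = ML0 * exp(-k * t)
ML = 115 * exp(-0.025 * 15)
ML = 115 * 0.6873
ML = 79.04 MU

79.04 MU


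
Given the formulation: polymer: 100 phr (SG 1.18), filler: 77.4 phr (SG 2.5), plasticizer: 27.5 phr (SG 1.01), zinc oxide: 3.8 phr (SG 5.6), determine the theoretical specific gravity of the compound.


Sum of weights = 208.7
Volume contributions:
  polymer: 100/1.18 = 84.7458
  filler: 77.4/2.5 = 30.9600
  plasticizer: 27.5/1.01 = 27.2277
  zinc oxide: 3.8/5.6 = 0.6786
Sum of volumes = 143.6121
SG = 208.7 / 143.6121 = 1.453

SG = 1.453


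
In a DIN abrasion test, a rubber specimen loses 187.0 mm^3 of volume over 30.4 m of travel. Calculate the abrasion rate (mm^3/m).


Rate = volume_loss / distance
= 187.0 / 30.4
= 6.151 mm^3/m

6.151 mm^3/m


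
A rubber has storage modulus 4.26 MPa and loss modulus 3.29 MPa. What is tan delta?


tan delta = E'' / E'
= 3.29 / 4.26
= 0.7723

tan delta = 0.7723


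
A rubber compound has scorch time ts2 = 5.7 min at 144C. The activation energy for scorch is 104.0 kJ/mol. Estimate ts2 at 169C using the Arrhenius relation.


Convert temperatures: T1 = 144 + 273.15 = 417.15 K, T2 = 169 + 273.15 = 442.15 K
ts2_new = 5.7 * exp(104000 / 8.314 * (1/442.15 - 1/417.15))
1/T2 - 1/T1 = -1.3554e-04
ts2_new = 1.05 min

1.05 min


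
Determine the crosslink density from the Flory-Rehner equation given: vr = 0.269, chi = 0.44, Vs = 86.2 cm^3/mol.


ln(1 - vr) = ln(1 - 0.269) = -0.3133
Numerator = -((-0.3133) + 0.269 + 0.44 * 0.269^2) = 0.0125
Denominator = 86.2 * (0.269^(1/3) - 0.269/2) = 44.0509
nu = 0.0125 / 44.0509 = 2.8383e-04 mol/cm^3

2.8383e-04 mol/cm^3


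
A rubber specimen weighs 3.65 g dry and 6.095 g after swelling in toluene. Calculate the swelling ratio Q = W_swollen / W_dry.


Q = W_swollen / W_dry
Q = 6.095 / 3.65
Q = 1.67

Q = 1.67


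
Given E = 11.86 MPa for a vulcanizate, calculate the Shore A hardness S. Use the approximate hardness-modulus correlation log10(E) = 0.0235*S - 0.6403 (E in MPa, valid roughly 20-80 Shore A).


log10(E) = 0.0235*S - 0.6403  =>  S = (log10(E) + 0.6403) / 0.0235
log10(11.86) = 1.074085
S = (1.074085 + 0.6403) / 0.0235 = 1.714385 / 0.0235
S = 73.0

Shore A = 73.0


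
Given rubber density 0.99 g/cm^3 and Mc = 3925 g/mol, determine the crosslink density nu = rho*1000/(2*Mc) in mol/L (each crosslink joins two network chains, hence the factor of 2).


nu = rho * 1000 / (2 * Mc)
nu = 0.99 * 1000 / (2 * 3925)
nu = 990.0 / 7850
nu = 0.1261 mol/L

0.1261 mol/L


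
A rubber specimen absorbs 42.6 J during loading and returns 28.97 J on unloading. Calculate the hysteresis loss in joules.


Hysteresis loss = loading - unloading
= 42.6 - 28.97
= 13.63 J

13.63 J


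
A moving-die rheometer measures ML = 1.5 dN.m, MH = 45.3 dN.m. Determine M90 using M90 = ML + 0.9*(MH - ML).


M90 = ML + 0.9 * (MH - ML)
M90 = 1.5 + 0.9 * (45.3 - 1.5)
M90 = 1.5 + 0.9 * 43.8
M90 = 40.92 dN.m

40.92 dN.m


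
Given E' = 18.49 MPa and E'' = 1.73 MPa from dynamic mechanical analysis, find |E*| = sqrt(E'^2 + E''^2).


|E*| = sqrt(E'^2 + E''^2)
= sqrt(18.49^2 + 1.73^2)
= sqrt(341.8801 + 2.9929)
= 18.571 MPa

18.571 MPa


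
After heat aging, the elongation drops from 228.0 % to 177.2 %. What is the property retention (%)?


Retention = aged / original * 100
= 177.2 / 228.0 * 100
= 77.7%

77.7%


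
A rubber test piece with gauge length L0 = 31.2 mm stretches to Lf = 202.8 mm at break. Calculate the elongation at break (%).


Elongation = (Lf - L0) / L0 * 100
= (202.8 - 31.2) / 31.2 * 100
= 171.6 / 31.2 * 100
= 550.0%

550.0%


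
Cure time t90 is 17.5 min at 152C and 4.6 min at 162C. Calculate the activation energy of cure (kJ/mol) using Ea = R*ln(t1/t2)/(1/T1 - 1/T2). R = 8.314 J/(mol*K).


T1 = 425.15 K, T2 = 435.15 K
1/T1 - 1/T2 = 5.4053e-05
ln(t1/t2) = ln(17.5/4.6) = 1.3361
Ea = 8.314 * 1.3361 / 5.4053e-05 = 205515.5298 J/mol
Ea = 205.52 kJ/mol

205.52 kJ/mol


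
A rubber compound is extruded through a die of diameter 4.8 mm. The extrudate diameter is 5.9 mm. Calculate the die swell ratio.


Die swell ratio = D_extrudate / D_die
= 5.9 / 4.8
= 1.229

Die swell = 1.229


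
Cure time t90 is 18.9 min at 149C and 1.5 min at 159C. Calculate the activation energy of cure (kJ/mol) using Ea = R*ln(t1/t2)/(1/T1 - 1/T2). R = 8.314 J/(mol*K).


T1 = 422.15 K, T2 = 432.15 K
1/T1 - 1/T2 = 5.4815e-05
ln(t1/t2) = ln(18.9/1.5) = 2.5337
Ea = 8.314 * 2.5337 / 5.4815e-05 = 384296.0994 J/mol
Ea = 384.3 kJ/mol

384.3 kJ/mol


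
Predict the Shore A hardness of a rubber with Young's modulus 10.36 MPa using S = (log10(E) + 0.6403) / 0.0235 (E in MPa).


log10(E) = 0.0235*S - 0.6403  =>  S = (log10(E) + 0.6403) / 0.0235
log10(10.36) = 1.015360
S = (1.015360 + 0.6403) / 0.0235 = 1.655660 / 0.0235
S = 70.5

Shore A = 70.5


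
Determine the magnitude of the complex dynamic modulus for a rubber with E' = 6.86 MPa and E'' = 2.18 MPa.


|E*| = sqrt(E'^2 + E''^2)
= sqrt(6.86^2 + 2.18^2)
= sqrt(47.0596 + 4.7524)
= 7.198 MPa

7.198 MPa


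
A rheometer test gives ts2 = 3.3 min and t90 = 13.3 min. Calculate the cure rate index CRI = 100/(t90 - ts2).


CRI = 100 / (t90 - ts2)
= 100 / (13.3 - 3.3)
= 100 / 10.0
= 10.0 min^-1

10.0 min^-1


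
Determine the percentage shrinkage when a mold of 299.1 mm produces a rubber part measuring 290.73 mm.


Shrinkage = (mold - part) / mold * 100
= (299.1 - 290.73) / 299.1 * 100
= 8.37 / 299.1 * 100
= 2.8%

2.8%


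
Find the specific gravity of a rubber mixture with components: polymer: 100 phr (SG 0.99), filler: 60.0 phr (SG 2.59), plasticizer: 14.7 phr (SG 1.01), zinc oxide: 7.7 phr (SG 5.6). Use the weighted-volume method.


Sum of weights = 182.4
Volume contributions:
  polymer: 100/0.99 = 101.0101
  filler: 60.0/2.59 = 23.1660
  plasticizer: 14.7/1.01 = 14.5545
  zinc oxide: 7.7/5.6 = 1.3750
Sum of volumes = 140.1056
SG = 182.4 / 140.1056 = 1.302

SG = 1.302


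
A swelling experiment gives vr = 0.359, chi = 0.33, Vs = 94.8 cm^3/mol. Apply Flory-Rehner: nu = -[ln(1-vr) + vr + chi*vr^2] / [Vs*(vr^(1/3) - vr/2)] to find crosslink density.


ln(1 - vr) = ln(1 - 0.359) = -0.4447
Numerator = -((-0.4447) + 0.359 + 0.33 * 0.359^2) = 0.0432
Denominator = 94.8 * (0.359^(1/3) - 0.359/2) = 50.3596
nu = 0.0432 / 50.3596 = 8.5773e-04 mol/cm^3

8.5773e-04 mol/cm^3


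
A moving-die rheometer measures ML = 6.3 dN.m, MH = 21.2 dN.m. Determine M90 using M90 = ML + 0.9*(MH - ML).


M90 = ML + 0.9 * (MH - ML)
M90 = 6.3 + 0.9 * (21.2 - 6.3)
M90 = 6.3 + 0.9 * 14.9
M90 = 19.71 dN.m

19.71 dN.m


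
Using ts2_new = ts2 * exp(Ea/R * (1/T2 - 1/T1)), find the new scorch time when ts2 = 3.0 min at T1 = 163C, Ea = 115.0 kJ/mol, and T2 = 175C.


Convert temperatures: T1 = 163 + 273.15 = 436.15 K, T2 = 175 + 273.15 = 448.15 K
ts2_new = 3.0 * exp(115000 / 8.314 * (1/448.15 - 1/436.15))
1/T2 - 1/T1 = -6.1393e-05
ts2_new = 1.28 min

1.28 min


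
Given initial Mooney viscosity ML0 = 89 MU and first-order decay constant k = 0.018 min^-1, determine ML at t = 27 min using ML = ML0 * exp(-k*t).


ML = ML0 * exp(-k * t)
ML = 89 * exp(-0.018 * 27)
ML = 89 * 0.6151
ML = 54.74 MU

54.74 MU


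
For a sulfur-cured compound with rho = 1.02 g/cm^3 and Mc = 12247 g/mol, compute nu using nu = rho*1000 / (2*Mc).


nu = rho * 1000 / (2 * Mc)
nu = 1.02 * 1000 / (2 * 12247)
nu = 1020.0 / 24494
nu = 0.0416 mol/L

0.0416 mol/L


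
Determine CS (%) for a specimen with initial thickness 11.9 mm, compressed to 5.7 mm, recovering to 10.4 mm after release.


CS = (t0 - recovered) / (t0 - ts) * 100
= (11.9 - 10.4) / (11.9 - 5.7) * 100
= 1.5 / 6.2 * 100
= 24.2%

24.2%


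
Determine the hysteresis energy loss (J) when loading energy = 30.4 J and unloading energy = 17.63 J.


Hysteresis loss = loading - unloading
= 30.4 - 17.63
= 12.77 J

12.77 J


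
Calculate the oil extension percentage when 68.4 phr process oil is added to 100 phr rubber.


Oil % = oil / (100 + oil) * 100
= 68.4 / (100 + 68.4) * 100
= 68.4 / 168.4 * 100
= 40.62%

40.62%


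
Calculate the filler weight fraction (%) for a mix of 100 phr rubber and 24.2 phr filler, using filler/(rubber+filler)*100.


Filler % = filler / (rubber + filler) * 100
= 24.2 / (100 + 24.2) * 100
= 24.2 / 124.2 * 100
= 19.48%

19.48%


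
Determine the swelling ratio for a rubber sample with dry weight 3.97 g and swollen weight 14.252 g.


Q = W_swollen / W_dry
Q = 14.252 / 3.97
Q = 3.59

Q = 3.59


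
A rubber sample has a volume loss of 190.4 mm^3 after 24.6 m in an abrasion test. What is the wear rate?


Rate = volume_loss / distance
= 190.4 / 24.6
= 7.74 mm^3/m

7.74 mm^3/m


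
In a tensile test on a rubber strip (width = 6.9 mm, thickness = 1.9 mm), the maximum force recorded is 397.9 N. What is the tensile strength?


Area = width * thickness = 6.9 * 1.9 = 13.11 mm^2
TS = force / area = 397.9 / 13.11 = 30.35 MPa

30.35 MPa


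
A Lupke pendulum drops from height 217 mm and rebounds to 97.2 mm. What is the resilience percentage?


Resilience = h_rebound / h_drop * 100
= 97.2 / 217 * 100
= 44.8%

44.8%


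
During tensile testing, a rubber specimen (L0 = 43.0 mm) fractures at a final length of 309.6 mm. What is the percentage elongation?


Elongation = (Lf - L0) / L0 * 100
= (309.6 - 43.0) / 43.0 * 100
= 266.6 / 43.0 * 100
= 620.0%

620.0%


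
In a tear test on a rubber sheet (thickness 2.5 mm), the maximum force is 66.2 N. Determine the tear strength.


Tear strength = force / thickness
= 66.2 / 2.5
= 26.48 N/mm

26.48 N/mm


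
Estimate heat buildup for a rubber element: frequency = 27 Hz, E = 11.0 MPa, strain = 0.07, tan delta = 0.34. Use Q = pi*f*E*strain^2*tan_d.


Q = pi * f * E * strain^2 * tan_d
= pi * 27 * 11.0 * 0.07^2 * 0.34
= pi * 27 * 11.0 * 0.0049 * 0.34
= 1.5545

Q = 1.5545


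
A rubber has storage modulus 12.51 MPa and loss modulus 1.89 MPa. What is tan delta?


tan delta = E'' / E'
= 1.89 / 12.51
= 0.1511

tan delta = 0.1511


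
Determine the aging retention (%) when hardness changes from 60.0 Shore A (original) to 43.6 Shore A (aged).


Retention = aged / original * 100
= 43.6 / 60.0 * 100
= 72.7%

72.7%


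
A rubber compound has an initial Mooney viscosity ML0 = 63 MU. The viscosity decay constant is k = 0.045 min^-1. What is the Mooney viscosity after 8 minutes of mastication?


ML = ML0 * exp(-k * t)
ML = 63 * exp(-0.045 * 8)
ML = 63 * 0.6977
ML = 43.95 MU

43.95 MU


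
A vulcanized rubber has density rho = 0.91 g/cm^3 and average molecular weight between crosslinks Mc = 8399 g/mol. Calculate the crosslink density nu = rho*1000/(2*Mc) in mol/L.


nu = rho * 1000 / (2 * Mc)
nu = 0.91 * 1000 / (2 * 8399)
nu = 910.0 / 16798
nu = 0.0542 mol/L

0.0542 mol/L


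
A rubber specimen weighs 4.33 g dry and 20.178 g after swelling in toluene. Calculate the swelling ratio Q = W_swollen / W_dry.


Q = W_swollen / W_dry
Q = 20.178 / 4.33
Q = 4.66

Q = 4.66


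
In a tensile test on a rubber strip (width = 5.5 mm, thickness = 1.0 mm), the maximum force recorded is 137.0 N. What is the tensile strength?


Area = width * thickness = 5.5 * 1.0 = 5.5 mm^2
TS = force / area = 137.0 / 5.5 = 24.91 MPa

24.91 MPa


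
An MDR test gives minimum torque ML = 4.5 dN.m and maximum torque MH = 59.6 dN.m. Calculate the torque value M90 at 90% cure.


M90 = ML + 0.9 * (MH - ML)
M90 = 4.5 + 0.9 * (59.6 - 4.5)
M90 = 4.5 + 0.9 * 55.1
M90 = 54.09 dN.m

54.09 dN.m


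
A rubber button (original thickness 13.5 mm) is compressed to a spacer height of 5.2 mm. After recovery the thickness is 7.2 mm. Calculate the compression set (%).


CS = (t0 - recovered) / (t0 - ts) * 100
= (13.5 - 7.2) / (13.5 - 5.2) * 100
= 6.3 / 8.3 * 100
= 75.9%

75.9%


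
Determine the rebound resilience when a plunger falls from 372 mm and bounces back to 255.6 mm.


Resilience = h_rebound / h_drop * 100
= 255.6 / 372 * 100
= 68.7%

68.7%


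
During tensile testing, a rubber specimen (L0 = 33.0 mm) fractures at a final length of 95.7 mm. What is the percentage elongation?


Elongation = (Lf - L0) / L0 * 100
= (95.7 - 33.0) / 33.0 * 100
= 62.7 / 33.0 * 100
= 190.0%

190.0%


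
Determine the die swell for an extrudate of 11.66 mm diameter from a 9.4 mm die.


Die swell ratio = D_extrudate / D_die
= 11.66 / 9.4
= 1.24

Die swell = 1.24


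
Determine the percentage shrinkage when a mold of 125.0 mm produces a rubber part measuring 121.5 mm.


Shrinkage = (mold - part) / mold * 100
= (125.0 - 121.5) / 125.0 * 100
= 3.5 / 125.0 * 100
= 2.8%

2.8%


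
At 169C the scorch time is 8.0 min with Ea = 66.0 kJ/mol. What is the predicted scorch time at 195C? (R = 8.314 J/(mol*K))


Convert temperatures: T1 = 169 + 273.15 = 442.15 K, T2 = 195 + 273.15 = 468.15 K
ts2_new = 8.0 * exp(66000 / 8.314 * (1/468.15 - 1/442.15))
1/T2 - 1/T1 = -1.2561e-04
ts2_new = 2.95 min

2.95 min


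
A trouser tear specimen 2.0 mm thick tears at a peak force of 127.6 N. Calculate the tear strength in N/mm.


Tear strength = force / thickness
= 127.6 / 2.0
= 63.8 N/mm

63.8 N/mm


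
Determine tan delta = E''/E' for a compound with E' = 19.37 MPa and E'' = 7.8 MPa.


tan delta = E'' / E'
= 7.8 / 19.37
= 0.4027

tan delta = 0.4027


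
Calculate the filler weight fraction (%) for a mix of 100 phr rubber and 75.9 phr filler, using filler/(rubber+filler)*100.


Filler % = filler / (rubber + filler) * 100
= 75.9 / (100 + 75.9) * 100
= 75.9 / 175.9 * 100
= 43.15%

43.15%


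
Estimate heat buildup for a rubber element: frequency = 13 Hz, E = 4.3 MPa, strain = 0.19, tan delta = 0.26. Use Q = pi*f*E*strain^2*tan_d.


Q = pi * f * E * strain^2 * tan_d
= pi * 13 * 4.3 * 0.19^2 * 0.26
= pi * 13 * 4.3 * 0.0361 * 0.26
= 1.6483

Q = 1.6483


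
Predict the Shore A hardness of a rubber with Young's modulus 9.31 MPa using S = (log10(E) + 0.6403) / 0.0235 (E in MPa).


log10(E) = 0.0235*S - 0.6403  =>  S = (log10(E) + 0.6403) / 0.0235
log10(9.31) = 0.968950
S = (0.968950 + 0.6403) / 0.0235 = 1.609250 / 0.0235
S = 68.5

Shore A = 68.5


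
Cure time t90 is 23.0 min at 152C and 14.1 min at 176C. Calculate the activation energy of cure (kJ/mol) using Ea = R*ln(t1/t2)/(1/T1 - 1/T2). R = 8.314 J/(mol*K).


T1 = 425.15 K, T2 = 449.15 K
1/T1 - 1/T2 = 1.2568e-04
ln(t1/t2) = ln(23.0/14.1) = 0.4893
Ea = 8.314 * 0.4893 / 1.2568e-04 = 32368.6672 J/mol
Ea = 32.37 kJ/mol

32.37 kJ/mol


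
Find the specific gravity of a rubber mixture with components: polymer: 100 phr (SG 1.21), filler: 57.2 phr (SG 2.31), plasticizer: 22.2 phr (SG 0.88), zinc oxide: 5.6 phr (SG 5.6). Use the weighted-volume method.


Sum of weights = 185.0
Volume contributions:
  polymer: 100/1.21 = 82.6446
  filler: 57.2/2.31 = 24.7619
  plasticizer: 22.2/0.88 = 25.2273
  zinc oxide: 5.6/5.6 = 1.0000
Sum of volumes = 133.6338
SG = 185.0 / 133.6338 = 1.384

SG = 1.384


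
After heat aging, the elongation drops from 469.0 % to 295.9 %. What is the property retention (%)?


Retention = aged / original * 100
= 295.9 / 469.0 * 100
= 63.1%

63.1%


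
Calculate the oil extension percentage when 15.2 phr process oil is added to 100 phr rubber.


Oil % = oil / (100 + oil) * 100
= 15.2 / (100 + 15.2) * 100
= 15.2 / 115.2 * 100
= 13.19%

13.19%


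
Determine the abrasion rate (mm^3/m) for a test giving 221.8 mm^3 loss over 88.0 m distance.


Rate = volume_loss / distance
= 221.8 / 88.0
= 2.52 mm^3/m

2.52 mm^3/m


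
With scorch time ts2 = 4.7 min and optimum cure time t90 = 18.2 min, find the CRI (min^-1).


CRI = 100 / (t90 - ts2)
= 100 / (18.2 - 4.7)
= 100 / 13.5
= 7.41 min^-1

7.41 min^-1


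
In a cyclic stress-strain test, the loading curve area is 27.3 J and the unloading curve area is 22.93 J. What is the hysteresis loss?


Hysteresis loss = loading - unloading
= 27.3 - 22.93
= 4.37 J

4.37 J


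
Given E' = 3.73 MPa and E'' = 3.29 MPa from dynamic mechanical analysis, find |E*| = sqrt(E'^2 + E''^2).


|E*| = sqrt(E'^2 + E''^2)
= sqrt(3.73^2 + 3.29^2)
= sqrt(13.9129 + 10.8241)
= 4.974 MPa

4.974 MPa


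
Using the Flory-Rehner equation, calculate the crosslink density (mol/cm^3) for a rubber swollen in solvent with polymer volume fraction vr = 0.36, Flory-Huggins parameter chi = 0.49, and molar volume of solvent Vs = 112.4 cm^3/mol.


ln(1 - vr) = ln(1 - 0.36) = -0.4463
Numerator = -((-0.4463) + 0.36 + 0.49 * 0.36^2) = 0.0228
Denominator = 112.4 * (0.36^(1/3) - 0.36/2) = 59.7270
nu = 0.0228 / 59.7270 = 3.8145e-04 mol/cm^3

3.8145e-04 mol/cm^3


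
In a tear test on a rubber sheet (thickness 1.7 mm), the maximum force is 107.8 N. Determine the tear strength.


Tear strength = force / thickness
= 107.8 / 1.7
= 63.41 N/mm

63.41 N/mm


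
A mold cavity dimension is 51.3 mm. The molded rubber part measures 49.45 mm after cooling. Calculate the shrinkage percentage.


Shrinkage = (mold - part) / mold * 100
= (51.3 - 49.45) / 51.3 * 100
= 1.85 / 51.3 * 100
= 3.61%

3.61%


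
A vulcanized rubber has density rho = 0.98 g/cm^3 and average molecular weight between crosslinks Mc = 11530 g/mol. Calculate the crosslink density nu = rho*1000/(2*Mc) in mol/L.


nu = rho * 1000 / (2 * Mc)
nu = 0.98 * 1000 / (2 * 11530)
nu = 980.0 / 23060
nu = 0.0425 mol/L

0.0425 mol/L


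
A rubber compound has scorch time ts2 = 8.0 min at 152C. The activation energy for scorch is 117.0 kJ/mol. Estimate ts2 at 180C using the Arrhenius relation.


Convert temperatures: T1 = 152 + 273.15 = 425.15 K, T2 = 180 + 273.15 = 453.15 K
ts2_new = 8.0 * exp(117000 / 8.314 * (1/453.15 - 1/425.15))
1/T2 - 1/T1 = -1.4534e-04
ts2_new = 1.03 min

1.03 min


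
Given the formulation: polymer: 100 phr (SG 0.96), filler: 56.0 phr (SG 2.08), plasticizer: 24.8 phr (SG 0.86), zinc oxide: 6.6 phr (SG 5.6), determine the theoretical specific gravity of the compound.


Sum of weights = 187.4
Volume contributions:
  polymer: 100/0.96 = 104.1667
  filler: 56.0/2.08 = 26.9231
  plasticizer: 24.8/0.86 = 28.8372
  zinc oxide: 6.6/5.6 = 1.1786
Sum of volumes = 161.1055
SG = 187.4 / 161.1055 = 1.163

SG = 1.163


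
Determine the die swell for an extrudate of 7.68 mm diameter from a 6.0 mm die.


Die swell ratio = D_extrudate / D_die
= 7.68 / 6.0
= 1.28

Die swell = 1.28


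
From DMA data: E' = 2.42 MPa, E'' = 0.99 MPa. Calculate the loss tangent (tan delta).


tan delta = E'' / E'
= 0.99 / 2.42
= 0.4091

tan delta = 0.4091


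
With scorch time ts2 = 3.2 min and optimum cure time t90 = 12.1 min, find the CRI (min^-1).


CRI = 100 / (t90 - ts2)
= 100 / (12.1 - 3.2)
= 100 / 8.9
= 11.24 min^-1

11.24 min^-1


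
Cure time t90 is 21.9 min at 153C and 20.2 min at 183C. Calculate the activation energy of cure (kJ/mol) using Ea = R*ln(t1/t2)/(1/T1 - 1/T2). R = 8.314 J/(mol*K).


T1 = 426.15 K, T2 = 456.15 K
1/T1 - 1/T2 = 1.5433e-04
ln(t1/t2) = ln(21.9/20.2) = 0.0808
Ea = 8.314 * 0.0808 / 1.5433e-04 = 4353.0331 J/mol
Ea = 4.35 kJ/mol

4.35 kJ/mol


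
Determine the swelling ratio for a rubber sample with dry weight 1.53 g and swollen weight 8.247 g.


Q = W_swollen / W_dry
Q = 8.247 / 1.53
Q = 5.39

Q = 5.39


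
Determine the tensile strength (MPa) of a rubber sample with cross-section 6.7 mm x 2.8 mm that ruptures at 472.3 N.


Area = width * thickness = 6.7 * 2.8 = 18.76 mm^2
TS = force / area = 472.3 / 18.76 = 25.18 MPa

25.18 MPa


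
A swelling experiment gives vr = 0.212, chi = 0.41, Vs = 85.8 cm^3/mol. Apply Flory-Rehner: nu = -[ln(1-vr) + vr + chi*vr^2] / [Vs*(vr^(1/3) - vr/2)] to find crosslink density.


ln(1 - vr) = ln(1 - 0.212) = -0.2383
Numerator = -((-0.2383) + 0.212 + 0.41 * 0.212^2) = 0.0078
Denominator = 85.8 * (0.212^(1/3) - 0.212/2) = 42.0654
nu = 0.0078 / 42.0654 = 1.8614e-04 mol/cm^3

1.8614e-04 mol/cm^3


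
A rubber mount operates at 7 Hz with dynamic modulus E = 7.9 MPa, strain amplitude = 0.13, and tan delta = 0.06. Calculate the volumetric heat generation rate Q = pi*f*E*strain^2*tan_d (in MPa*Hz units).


Q = pi * f * E * strain^2 * tan_d
= pi * 7 * 7.9 * 0.13^2 * 0.06
= pi * 7 * 7.9 * 0.0169 * 0.06
= 0.1762

Q = 0.1762


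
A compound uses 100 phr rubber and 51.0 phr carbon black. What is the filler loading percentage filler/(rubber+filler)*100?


Filler % = filler / (rubber + filler) * 100
= 51.0 / (100 + 51.0) * 100
= 51.0 / 151.0 * 100
= 33.77%

33.77%


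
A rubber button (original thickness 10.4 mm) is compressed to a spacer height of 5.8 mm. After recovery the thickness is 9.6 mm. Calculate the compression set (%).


CS = (t0 - recovered) / (t0 - ts) * 100
= (10.4 - 9.6) / (10.4 - 5.8) * 100
= 0.8 / 4.6 * 100
= 17.4%

17.4%


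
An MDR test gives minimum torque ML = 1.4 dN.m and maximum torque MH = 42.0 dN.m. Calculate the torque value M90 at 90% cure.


M90 = ML + 0.9 * (MH - ML)
M90 = 1.4 + 0.9 * (42.0 - 1.4)
M90 = 1.4 + 0.9 * 40.6
M90 = 37.94 dN.m

37.94 dN.m


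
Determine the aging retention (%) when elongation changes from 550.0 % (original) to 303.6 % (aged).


Retention = aged / original * 100
= 303.6 / 550.0 * 100
= 55.2%

55.2%


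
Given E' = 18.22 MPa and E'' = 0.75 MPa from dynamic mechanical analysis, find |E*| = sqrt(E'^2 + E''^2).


|E*| = sqrt(E'^2 + E''^2)
= sqrt(18.22^2 + 0.75^2)
= sqrt(331.9684 + 0.5625)
= 18.235 MPa

18.235 MPa


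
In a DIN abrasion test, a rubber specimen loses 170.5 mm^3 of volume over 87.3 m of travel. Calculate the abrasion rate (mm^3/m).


Rate = volume_loss / distance
= 170.5 / 87.3
= 1.953 mm^3/m

1.953 mm^3/m


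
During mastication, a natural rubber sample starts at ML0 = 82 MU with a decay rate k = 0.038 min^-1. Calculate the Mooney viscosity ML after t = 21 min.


ML = ML0 * exp(-k * t)
ML = 82 * exp(-0.038 * 21)
ML = 82 * 0.4502
ML = 36.92 MU

36.92 MU


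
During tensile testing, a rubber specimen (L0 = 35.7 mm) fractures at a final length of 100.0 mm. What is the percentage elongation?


Elongation = (Lf - L0) / L0 * 100
= (100.0 - 35.7) / 35.7 * 100
= 64.3 / 35.7 * 100
= 180.1%

180.1%


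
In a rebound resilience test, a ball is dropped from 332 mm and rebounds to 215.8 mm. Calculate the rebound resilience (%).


Resilience = h_rebound / h_drop * 100
= 215.8 / 332 * 100
= 65.0%

65.0%


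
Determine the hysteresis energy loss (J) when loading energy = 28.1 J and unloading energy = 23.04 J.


Hysteresis loss = loading - unloading
= 28.1 - 23.04
= 5.06 J

5.06 J


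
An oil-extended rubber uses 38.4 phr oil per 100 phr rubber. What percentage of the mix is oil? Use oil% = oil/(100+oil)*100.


Oil % = oil / (100 + oil) * 100
= 38.4 / (100 + 38.4) * 100
= 38.4 / 138.4 * 100
= 27.75%

27.75%


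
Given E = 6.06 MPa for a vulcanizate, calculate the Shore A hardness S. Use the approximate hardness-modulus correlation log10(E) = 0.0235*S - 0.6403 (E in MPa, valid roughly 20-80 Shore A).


log10(E) = 0.0235*S - 0.6403  =>  S = (log10(E) + 0.6403) / 0.0235
log10(6.06) = 0.782473
S = (0.782473 + 0.6403) / 0.0235 = 1.422773 / 0.0235
S = 60.5

Shore A = 60.5


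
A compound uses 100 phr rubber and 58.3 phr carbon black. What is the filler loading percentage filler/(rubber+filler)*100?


Filler % = filler / (rubber + filler) * 100
= 58.3 / (100 + 58.3) * 100
= 58.3 / 158.3 * 100
= 36.83%

36.83%


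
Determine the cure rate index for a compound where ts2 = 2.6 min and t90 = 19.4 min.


CRI = 100 / (t90 - ts2)
= 100 / (19.4 - 2.6)
= 100 / 16.8
= 5.95 min^-1

5.95 min^-1


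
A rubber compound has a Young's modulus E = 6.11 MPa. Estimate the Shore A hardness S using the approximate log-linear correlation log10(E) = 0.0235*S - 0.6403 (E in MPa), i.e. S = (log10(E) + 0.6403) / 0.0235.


log10(E) = 0.0235*S - 0.6403  =>  S = (log10(E) + 0.6403) / 0.0235
log10(6.11) = 0.786041
S = (0.786041 + 0.6403) / 0.0235 = 1.426341 / 0.0235
S = 60.7

Shore A = 60.7


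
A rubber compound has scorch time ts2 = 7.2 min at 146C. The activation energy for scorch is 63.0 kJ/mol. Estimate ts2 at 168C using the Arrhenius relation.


Convert temperatures: T1 = 146 + 273.15 = 419.15 K, T2 = 168 + 273.15 = 441.15 K
ts2_new = 7.2 * exp(63000 / 8.314 * (1/441.15 - 1/419.15))
1/T2 - 1/T1 = -1.1898e-04
ts2_new = 2.92 min

2.92 min


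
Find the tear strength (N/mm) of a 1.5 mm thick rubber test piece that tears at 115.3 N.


Tear strength = force / thickness
= 115.3 / 1.5
= 76.87 N/mm

76.87 N/mm


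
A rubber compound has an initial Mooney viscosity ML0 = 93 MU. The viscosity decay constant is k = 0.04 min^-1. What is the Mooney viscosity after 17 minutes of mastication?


ML = ML0 * exp(-k * t)
ML = 93 * exp(-0.04 * 17)
ML = 93 * 0.5066
ML = 47.12 MU

47.12 MU


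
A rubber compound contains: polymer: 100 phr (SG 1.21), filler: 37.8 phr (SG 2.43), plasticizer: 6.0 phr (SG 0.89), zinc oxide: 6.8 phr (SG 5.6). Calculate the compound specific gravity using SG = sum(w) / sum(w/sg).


Sum of weights = 150.6
Volume contributions:
  polymer: 100/1.21 = 82.6446
  filler: 37.8/2.43 = 15.5556
  plasticizer: 6.0/0.89 = 6.7416
  zinc oxide: 6.8/5.6 = 1.2143
Sum of volumes = 106.1560
SG = 150.6 / 106.1560 = 1.419

SG = 1.419


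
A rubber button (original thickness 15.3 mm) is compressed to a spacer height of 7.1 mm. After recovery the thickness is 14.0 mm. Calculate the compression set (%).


CS = (t0 - recovered) / (t0 - ts) * 100
= (15.3 - 14.0) / (15.3 - 7.1) * 100
= 1.3 / 8.2 * 100
= 15.9%

15.9%


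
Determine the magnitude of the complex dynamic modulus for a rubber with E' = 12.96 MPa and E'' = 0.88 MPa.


|E*| = sqrt(E'^2 + E''^2)
= sqrt(12.96^2 + 0.88^2)
= sqrt(167.9616 + 0.7744)
= 12.99 MPa

12.99 MPa


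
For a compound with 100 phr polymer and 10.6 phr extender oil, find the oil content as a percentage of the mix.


Oil % = oil / (100 + oil) * 100
= 10.6 / (100 + 10.6) * 100
= 10.6 / 110.6 * 100
= 9.58%

9.58%


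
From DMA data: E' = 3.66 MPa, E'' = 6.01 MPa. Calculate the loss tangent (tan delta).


tan delta = E'' / E'
= 6.01 / 3.66
= 1.6421

tan delta = 1.6421


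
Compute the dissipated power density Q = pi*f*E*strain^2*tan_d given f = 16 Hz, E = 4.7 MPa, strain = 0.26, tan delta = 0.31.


Q = pi * f * E * strain^2 * tan_d
= pi * 16 * 4.7 * 0.26^2 * 0.31
= pi * 16 * 4.7 * 0.0676 * 0.31
= 4.9508

Q = 4.9508


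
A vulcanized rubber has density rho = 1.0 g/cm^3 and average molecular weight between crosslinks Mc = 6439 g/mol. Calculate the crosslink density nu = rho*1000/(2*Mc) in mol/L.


nu = rho * 1000 / (2 * Mc)
nu = 1.0 * 1000 / (2 * 6439)
nu = 1000.0 / 12878
nu = 0.0777 mol/L

0.0777 mol/L


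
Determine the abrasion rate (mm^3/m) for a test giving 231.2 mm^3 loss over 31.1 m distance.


Rate = volume_loss / distance
= 231.2 / 31.1
= 7.434 mm^3/m

7.434 mm^3/m


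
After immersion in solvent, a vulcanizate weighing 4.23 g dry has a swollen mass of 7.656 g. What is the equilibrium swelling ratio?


Q = W_swollen / W_dry
Q = 7.656 / 4.23
Q = 1.81

Q = 1.81


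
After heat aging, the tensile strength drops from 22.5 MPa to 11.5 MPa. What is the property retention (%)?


Retention = aged / original * 100
= 11.5 / 22.5 * 100
= 51.1%

51.1%


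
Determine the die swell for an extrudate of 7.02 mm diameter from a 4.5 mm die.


Die swell ratio = D_extrudate / D_die
= 7.02 / 4.5
= 1.56

Die swell = 1.56


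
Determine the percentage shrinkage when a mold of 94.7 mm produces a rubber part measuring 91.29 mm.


Shrinkage = (mold - part) / mold * 100
= (94.7 - 91.29) / 94.7 * 100
= 3.41 / 94.7 * 100
= 3.6%

3.6%


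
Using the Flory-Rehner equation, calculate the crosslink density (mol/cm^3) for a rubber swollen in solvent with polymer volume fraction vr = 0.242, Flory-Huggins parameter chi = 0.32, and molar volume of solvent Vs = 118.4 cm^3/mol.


ln(1 - vr) = ln(1 - 0.242) = -0.2771
Numerator = -((-0.2771) + 0.242 + 0.32 * 0.242^2) = 0.0163
Denominator = 118.4 * (0.242^(1/3) - 0.242/2) = 59.4567
nu = 0.0163 / 59.4567 = 2.7468e-04 mol/cm^3

2.7468e-04 mol/cm^3


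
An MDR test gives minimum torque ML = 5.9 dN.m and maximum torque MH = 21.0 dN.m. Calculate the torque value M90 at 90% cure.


M90 = ML + 0.9 * (MH - ML)
M90 = 5.9 + 0.9 * (21.0 - 5.9)
M90 = 5.9 + 0.9 * 15.1
M90 = 19.49 dN.m

19.49 dN.m


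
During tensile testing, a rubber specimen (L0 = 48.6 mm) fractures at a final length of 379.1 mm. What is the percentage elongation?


Elongation = (Lf - L0) / L0 * 100
= (379.1 - 48.6) / 48.6 * 100
= 330.5 / 48.6 * 100
= 680.0%

680.0%


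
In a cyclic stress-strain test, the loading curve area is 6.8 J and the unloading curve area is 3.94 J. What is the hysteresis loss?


Hysteresis loss = loading - unloading
= 6.8 - 3.94
= 2.86 J

2.86 J


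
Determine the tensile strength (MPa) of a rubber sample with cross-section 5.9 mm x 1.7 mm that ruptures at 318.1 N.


Area = width * thickness = 5.9 * 1.7 = 10.03 mm^2
TS = force / area = 318.1 / 10.03 = 31.71 MPa

31.71 MPa


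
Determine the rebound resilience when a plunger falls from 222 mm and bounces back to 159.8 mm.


Resilience = h_rebound / h_drop * 100
= 159.8 / 222 * 100
= 72.0%

72.0%


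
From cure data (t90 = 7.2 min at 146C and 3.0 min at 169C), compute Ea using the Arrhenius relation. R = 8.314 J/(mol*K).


T1 = 419.15 K, T2 = 442.15 K
1/T1 - 1/T2 = 1.2410e-04
ln(t1/t2) = ln(7.2/3.0) = 0.8755
Ea = 8.314 * 0.8755 / 1.2410e-04 = 58649.1775 J/mol
Ea = 58.65 kJ/mol

58.65 kJ/mol


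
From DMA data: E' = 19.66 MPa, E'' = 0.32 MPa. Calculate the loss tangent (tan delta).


tan delta = E'' / E'
= 0.32 / 19.66
= 0.0163

tan delta = 0.0163


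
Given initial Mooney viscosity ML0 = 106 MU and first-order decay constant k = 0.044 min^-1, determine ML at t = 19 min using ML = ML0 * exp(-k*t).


ML = ML0 * exp(-k * t)
ML = 106 * exp(-0.044 * 19)
ML = 106 * 0.4334
ML = 45.94 MU

45.94 MU


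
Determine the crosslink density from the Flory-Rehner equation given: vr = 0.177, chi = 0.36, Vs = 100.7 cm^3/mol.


ln(1 - vr) = ln(1 - 0.177) = -0.1948
Numerator = -((-0.1948) + 0.177 + 0.36 * 0.177^2) = 0.0065
Denominator = 100.7 * (0.177^(1/3) - 0.177/2) = 47.6278
nu = 0.0065 / 47.6278 = 1.3691e-04 mol/cm^3

1.3691e-04 mol/cm^3


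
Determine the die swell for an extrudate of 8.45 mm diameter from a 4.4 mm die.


Die swell ratio = D_extrudate / D_die
= 8.45 / 4.4
= 1.92

Die swell = 1.92


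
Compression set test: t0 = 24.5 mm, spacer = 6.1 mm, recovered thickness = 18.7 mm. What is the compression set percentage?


CS = (t0 - recovered) / (t0 - ts) * 100
= (24.5 - 18.7) / (24.5 - 6.1) * 100
= 5.8 / 18.4 * 100
= 31.5%

31.5%


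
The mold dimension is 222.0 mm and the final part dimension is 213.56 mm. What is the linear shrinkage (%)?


Shrinkage = (mold - part) / mold * 100
= (222.0 - 213.56) / 222.0 * 100
= 8.44 / 222.0 * 100
= 3.8%

3.8%


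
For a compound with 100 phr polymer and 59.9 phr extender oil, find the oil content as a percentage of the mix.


Oil % = oil / (100 + oil) * 100
= 59.9 / (100 + 59.9) * 100
= 59.9 / 159.9 * 100
= 37.46%

37.46%


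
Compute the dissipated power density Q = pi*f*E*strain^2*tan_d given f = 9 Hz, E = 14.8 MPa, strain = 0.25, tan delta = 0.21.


Q = pi * f * E * strain^2 * tan_d
= pi * 9 * 14.8 * 0.25^2 * 0.21
= pi * 9 * 14.8 * 0.0625 * 0.21
= 5.4923

Q = 5.4923


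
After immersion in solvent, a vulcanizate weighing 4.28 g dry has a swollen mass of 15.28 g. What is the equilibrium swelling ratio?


Q = W_swollen / W_dry
Q = 15.28 / 4.28
Q = 3.57

Q = 3.57


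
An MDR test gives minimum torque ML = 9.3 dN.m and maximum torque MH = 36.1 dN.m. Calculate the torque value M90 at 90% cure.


M90 = ML + 0.9 * (MH - ML)
M90 = 9.3 + 0.9 * (36.1 - 9.3)
M90 = 9.3 + 0.9 * 26.8
M90 = 33.42 dN.m

33.42 dN.m


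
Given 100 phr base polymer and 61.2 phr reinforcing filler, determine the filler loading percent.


Filler % = filler / (rubber + filler) * 100
= 61.2 / (100 + 61.2) * 100
= 61.2 / 161.2 * 100
= 37.97%

37.97%


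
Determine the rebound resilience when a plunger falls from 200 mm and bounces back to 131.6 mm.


Resilience = h_rebound / h_drop * 100
= 131.6 / 200 * 100
= 65.8%

65.8%


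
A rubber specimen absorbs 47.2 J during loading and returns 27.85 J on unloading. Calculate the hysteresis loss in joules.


Hysteresis loss = loading - unloading
= 47.2 - 27.85
= 19.35 J

19.35 J


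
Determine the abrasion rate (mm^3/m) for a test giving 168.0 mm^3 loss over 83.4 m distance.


Rate = volume_loss / distance
= 168.0 / 83.4
= 2.014 mm^3/m

2.014 mm^3/m


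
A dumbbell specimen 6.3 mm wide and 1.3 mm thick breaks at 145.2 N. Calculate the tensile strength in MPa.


Area = width * thickness = 6.3 * 1.3 = 8.19 mm^2
TS = force / area = 145.2 / 8.19 = 17.73 MPa

17.73 MPa


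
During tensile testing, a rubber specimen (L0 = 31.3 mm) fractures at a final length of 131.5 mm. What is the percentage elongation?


Elongation = (Lf - L0) / L0 * 100
= (131.5 - 31.3) / 31.3 * 100
= 100.2 / 31.3 * 100
= 320.1%

320.1%


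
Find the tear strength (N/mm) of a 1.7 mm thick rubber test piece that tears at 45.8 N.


Tear strength = force / thickness
= 45.8 / 1.7
= 26.94 N/mm

26.94 N/mm
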